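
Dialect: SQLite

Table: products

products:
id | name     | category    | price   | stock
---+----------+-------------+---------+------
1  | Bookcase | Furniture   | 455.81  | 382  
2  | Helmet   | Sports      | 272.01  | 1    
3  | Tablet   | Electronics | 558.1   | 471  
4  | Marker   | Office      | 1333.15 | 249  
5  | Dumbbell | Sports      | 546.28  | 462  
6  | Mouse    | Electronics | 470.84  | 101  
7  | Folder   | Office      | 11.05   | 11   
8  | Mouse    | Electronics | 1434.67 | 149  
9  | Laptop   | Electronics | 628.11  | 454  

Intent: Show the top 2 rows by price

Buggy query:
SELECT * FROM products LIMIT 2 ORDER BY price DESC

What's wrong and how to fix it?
Bug: LIMIT must come after ORDER BY

Fix: Sort with ORDER BY, then apply LIMIT

Corrected query:
SELECT * FROM products ORDER BY price DESC LIMIT 2

Result:
id | name   | category    | price   | stock
---+--------+-------------+---------+------
8  | Mouse  | Electronics | 1434.67 | 149  
4  | Marker | Office      | 1333.15 | 249  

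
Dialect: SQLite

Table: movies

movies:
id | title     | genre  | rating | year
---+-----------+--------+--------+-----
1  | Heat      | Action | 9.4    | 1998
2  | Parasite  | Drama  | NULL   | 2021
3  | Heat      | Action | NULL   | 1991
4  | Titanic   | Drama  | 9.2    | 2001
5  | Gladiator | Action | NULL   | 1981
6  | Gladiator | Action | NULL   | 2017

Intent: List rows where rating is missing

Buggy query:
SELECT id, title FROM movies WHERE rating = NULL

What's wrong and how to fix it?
Bug: Comparing to NULL with '=' never matches; NULL = NULL is unknown, not true

Fix: Use IS NULL to test for NULL

Corrected query:
SELECT id, title FROM movies WHERE rating IS NULL

Result:
id | title    
---+----------
2  | Parasite 
3  | Heat     
5  | Gladiator
6  | Gladiator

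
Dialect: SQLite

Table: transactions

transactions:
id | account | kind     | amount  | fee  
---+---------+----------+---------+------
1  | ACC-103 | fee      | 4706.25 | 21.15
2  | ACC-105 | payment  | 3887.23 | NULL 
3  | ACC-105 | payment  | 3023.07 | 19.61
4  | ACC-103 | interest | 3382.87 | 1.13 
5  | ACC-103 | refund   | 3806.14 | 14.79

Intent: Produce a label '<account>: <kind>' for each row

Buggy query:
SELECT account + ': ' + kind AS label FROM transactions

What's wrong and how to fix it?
Bug: SQLite uses || for string concatenation; + coerces text to numbers (yielding 0)

Fix: Replace + with || to concatenate text

Corrected query:
SELECT account || ': ' || kind AS label FROM transactions

Result:
label            
-----------------
ACC-103: fee     
ACC-105: payment 
ACC-105: payment 
ACC-103: interest
ACC-103: refund  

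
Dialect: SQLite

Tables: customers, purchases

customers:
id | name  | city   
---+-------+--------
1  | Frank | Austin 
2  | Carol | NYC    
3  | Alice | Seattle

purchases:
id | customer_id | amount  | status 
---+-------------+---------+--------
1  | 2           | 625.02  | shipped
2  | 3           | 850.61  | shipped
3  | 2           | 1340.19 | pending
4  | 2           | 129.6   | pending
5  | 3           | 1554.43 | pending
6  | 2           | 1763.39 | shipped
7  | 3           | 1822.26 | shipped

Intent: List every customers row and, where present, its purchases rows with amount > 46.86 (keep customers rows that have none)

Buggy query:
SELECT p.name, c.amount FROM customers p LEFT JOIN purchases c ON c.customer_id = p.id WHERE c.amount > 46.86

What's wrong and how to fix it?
Bug: Filtering c.amount in WHERE discards the NULL rows produced by LEFT JOIN, turning it into an inner join

Fix: Put 'c.amount > 46.86' in the JOIN's ON clause instead of WHERE

Corrected query:
SELECT p.name, c.amount FROM customers p LEFT JOIN purchases c ON c.customer_id = p.id AND c.amount > 46.86

Result:
name  | amount 
------+--------
Frank | NULL   
Carol | 129.6  
Carol | 625.02 
Carol | 1340.19
Carol | 1763.39
Alice | 850.61 
Alice | 1554.43
Alice | 1822.26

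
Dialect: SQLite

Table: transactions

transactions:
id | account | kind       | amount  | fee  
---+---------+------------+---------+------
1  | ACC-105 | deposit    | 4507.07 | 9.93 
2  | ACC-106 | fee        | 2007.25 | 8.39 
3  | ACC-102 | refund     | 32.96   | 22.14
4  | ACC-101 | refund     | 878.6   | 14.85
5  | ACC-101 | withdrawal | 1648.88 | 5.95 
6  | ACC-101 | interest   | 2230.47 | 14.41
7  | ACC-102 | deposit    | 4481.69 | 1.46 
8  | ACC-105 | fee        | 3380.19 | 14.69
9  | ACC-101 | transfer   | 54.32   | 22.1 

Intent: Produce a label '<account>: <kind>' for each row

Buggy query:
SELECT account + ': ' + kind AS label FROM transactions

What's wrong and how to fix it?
Bug: SQLite uses || for string concatenation; + coerces text to numbers (yielding 0)

Fix: Use the || operator for string concatenation

Corrected query:
SELECT account || ': ' || kind AS label FROM transactions

Result:
label              
-------------------
ACC-105: deposit   
ACC-106: fee       
ACC-102: refund    
ACC-101: refund    
ACC-101: withdrawal
ACC-101: interest  
ACC-102: deposit   
ACC-105: fee       
ACC-101: transfer  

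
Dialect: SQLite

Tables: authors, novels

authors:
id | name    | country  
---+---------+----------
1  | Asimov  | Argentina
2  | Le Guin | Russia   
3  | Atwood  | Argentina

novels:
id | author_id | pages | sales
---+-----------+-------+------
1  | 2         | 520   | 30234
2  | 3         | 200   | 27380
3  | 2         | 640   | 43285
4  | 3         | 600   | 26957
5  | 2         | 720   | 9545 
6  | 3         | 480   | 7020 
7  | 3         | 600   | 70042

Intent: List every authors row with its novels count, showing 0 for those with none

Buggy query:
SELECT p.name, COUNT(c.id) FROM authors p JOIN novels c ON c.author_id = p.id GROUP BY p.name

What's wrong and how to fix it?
Bug: INNER JOIN drops authors rows that have no matching novels rows

Fix: Switch to LEFT JOIN to retain unmatched parent rows

Corrected query:
SELECT p.name, COUNT(c.id) FROM authors p LEFT JOIN novels c ON c.author_id = p.id GROUP BY p.name

Result:
name    | COUNT(c.id)
--------+------------
Asimov  | 0          
Atwood  | 4          
Le Guin | 3          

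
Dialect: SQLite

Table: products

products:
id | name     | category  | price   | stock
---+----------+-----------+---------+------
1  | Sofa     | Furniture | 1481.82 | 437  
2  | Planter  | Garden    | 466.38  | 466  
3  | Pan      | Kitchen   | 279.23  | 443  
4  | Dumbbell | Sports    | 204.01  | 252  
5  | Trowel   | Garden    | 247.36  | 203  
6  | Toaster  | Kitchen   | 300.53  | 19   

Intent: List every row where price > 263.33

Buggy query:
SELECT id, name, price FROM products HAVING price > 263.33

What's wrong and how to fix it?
Bug: HAVING filters the output of aggregation, but this query has no GROUP BY and no aggregate functions, so SQLite rejects it (HAVING clause on a non-aggregate query); the condition here is per row

Fix: Replace HAVING with WHERE since the condition applies to individual rows

Corrected query:
SELECT id, name, price FROM products WHERE price > 263.33

Result:
id | name    | price  
---+---------+--------
1  | Sofa    | 1481.82
2  | Planter | 466.38 
3  | Pan     | 279.23 
6  | Toaster | 300.53 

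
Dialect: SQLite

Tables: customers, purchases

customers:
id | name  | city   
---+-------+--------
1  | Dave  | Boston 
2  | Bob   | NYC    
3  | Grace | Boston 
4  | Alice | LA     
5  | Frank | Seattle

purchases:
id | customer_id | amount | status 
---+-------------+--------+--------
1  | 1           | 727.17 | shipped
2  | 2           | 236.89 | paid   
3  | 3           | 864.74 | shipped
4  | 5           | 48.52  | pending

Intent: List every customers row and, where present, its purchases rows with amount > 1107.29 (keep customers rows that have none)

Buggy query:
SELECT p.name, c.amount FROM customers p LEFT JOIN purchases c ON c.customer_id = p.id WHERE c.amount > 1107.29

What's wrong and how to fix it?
Bug: A WHERE condition on the right-hand table after LEFT JOIN drops unmatched parents

Fix: Put 'c.amount > 1107.29' in the JOIN's ON clause instead of WHERE

Corrected query:
SELECT p.name, c.amount FROM customers p LEFT JOIN purchases c ON c.customer_id = p.id AND c.amount > 1107.29

Result:
name  | amount
------+-------
Dave  | NULL  
Bob   | NULL  
Grace | NULL  
Alice | NULL  
Frank | NULL  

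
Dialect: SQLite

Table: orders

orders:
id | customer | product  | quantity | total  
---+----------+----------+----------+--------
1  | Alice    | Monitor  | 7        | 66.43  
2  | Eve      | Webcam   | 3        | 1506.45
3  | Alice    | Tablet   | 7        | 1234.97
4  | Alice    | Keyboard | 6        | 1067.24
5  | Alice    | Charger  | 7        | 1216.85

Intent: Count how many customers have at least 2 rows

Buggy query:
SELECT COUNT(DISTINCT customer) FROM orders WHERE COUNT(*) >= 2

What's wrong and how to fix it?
Bug: COUNT(*) cannot appear in WHERE; the per-group count doesn't exist yet

Fix: Group first with HAVING COUNT(*) >= 2, then COUNT the resulting groups

Corrected query:
SELECT COUNT(*) FROM (SELECT customer FROM orders GROUP BY customer HAVING COUNT(*) >= 2)

Result:
COUNT(*)
--------
1       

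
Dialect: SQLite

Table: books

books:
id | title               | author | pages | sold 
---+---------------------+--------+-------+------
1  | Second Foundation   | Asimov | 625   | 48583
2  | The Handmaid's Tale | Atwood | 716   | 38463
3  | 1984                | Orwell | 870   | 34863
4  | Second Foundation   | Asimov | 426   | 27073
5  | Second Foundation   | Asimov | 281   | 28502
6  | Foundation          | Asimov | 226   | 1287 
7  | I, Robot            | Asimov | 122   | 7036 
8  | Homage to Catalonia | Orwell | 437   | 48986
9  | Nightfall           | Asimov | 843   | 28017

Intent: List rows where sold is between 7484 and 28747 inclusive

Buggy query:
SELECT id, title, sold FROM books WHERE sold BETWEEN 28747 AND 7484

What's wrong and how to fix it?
Bug: The bounds are reversed; BETWEEN a AND b requires a <= b to match anything

Fix: Swap the bounds so the smaller value comes first

Corrected query:
SELECT id, title, sold FROM books WHERE sold BETWEEN 7484 AND 28747

Result:
id | title             | sold 
---+-------------------+------
4  | Second Foundation | 27073
5  | Second Foundation | 28502
9  | Nightfall         | 28017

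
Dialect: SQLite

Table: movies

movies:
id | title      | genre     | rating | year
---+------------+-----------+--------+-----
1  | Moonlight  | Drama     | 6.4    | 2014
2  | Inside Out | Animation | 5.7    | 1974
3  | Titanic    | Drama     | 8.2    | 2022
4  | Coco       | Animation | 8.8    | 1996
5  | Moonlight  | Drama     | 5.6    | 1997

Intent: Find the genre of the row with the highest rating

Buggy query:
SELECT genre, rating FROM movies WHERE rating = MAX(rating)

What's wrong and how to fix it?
Bug: WHERE is evaluated per row; an aggregate over the whole table isn't defined there

Fix: Use a subquery: WHERE rating = (SELECT MAX(rating) FROM movies)

Corrected query:
SELECT genre, rating FROM movies WHERE rating = (SELECT MAX(rating) FROM movies)

Result:
genre     | rating
----------+-------
Animation | 8.8   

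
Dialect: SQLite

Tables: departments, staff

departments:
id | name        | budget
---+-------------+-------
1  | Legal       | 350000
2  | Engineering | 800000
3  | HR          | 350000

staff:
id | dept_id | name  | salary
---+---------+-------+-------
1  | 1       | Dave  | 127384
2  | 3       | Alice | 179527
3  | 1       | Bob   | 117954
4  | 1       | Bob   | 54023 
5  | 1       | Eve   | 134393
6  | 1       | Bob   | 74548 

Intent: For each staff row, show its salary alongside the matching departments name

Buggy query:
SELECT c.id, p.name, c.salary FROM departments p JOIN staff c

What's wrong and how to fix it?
Bug: JOIN with no ON clause produces a cartesian product; every staff row pairs with every departments row

Fix: Add ON c.dept_id = p.id to the JOIN

Corrected query:
SELECT c.id, p.name, c.salary FROM departments p JOIN staff c ON c.dept_id = p.id

Result:
id | name  | salary
---+-------+-------
1  | Legal | 127384
2  | HR    | 179527
3  | Legal | 117954
4  | Legal | 54023 
5  | Legal | 134393
6  | Legal | 74548 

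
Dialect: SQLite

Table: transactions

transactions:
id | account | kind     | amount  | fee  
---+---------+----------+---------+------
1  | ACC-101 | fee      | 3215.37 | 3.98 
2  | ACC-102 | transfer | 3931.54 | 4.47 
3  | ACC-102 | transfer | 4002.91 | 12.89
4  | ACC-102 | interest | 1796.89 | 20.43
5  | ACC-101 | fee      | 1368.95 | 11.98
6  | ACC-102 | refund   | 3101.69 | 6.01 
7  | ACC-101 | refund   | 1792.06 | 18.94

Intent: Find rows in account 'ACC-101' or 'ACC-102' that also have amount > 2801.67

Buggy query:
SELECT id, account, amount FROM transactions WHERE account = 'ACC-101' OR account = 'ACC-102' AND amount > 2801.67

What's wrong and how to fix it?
Bug: AND binds tighter than OR, so this parses as account = 'ACC-101' OR (account = 'ACC-102' AND amount > 2801.67)

Fix: Add parentheses around the OR so the AND applies to both alternatives

Corrected query:
SELECT id, account, amount FROM transactions WHERE (account = 'ACC-101' OR account = 'ACC-102') AND amount > 2801.67

Result:
id | account | amount 
---+---------+--------
1  | ACC-101 | 3215.37
2  | ACC-102 | 3931.54
3  | ACC-102 | 4002.91
6  | ACC-102 | 3101.69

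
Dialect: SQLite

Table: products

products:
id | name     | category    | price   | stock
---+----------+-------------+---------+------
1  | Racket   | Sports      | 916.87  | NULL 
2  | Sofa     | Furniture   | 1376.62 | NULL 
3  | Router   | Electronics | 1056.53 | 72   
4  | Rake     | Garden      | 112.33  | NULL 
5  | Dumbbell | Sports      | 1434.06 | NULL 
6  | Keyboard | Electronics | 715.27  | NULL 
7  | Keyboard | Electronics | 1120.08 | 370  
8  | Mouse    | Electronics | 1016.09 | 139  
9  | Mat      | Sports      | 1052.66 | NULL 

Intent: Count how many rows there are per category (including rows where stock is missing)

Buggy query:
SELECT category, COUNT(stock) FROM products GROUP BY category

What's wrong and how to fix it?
Bug: COUNT(stock) skips NULLs, so groups with missing stock are undercounted

Fix: Replace COUNT(stock) with COUNT(*)

Corrected query:
SELECT category, COUNT(*) FROM products GROUP BY category

Result:
category    | COUNT(*)
------------+---------
Electronics | 4       
Furniture   | 1       
Garden      | 1       
Sports      | 3       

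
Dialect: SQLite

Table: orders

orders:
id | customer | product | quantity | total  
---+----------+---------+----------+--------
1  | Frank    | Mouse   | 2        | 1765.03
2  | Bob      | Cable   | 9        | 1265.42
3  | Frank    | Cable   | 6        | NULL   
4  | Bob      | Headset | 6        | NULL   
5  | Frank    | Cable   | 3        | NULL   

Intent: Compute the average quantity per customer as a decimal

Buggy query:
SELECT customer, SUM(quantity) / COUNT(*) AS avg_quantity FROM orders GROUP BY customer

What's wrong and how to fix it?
Bug: Both operands are integers, so '/' performs integer division and truncates

Fix: Multiply by 1.0 (or CAST to REAL) to force floating-point division

Corrected query:
SELECT customer, SUM(quantity) * 1.0 / COUNT(*) AS avg_quantity FROM orders GROUP BY customer

Result:
customer | avg_quantity
---------+-------------
Bob      | 7.5         
Frank    | 3.666667    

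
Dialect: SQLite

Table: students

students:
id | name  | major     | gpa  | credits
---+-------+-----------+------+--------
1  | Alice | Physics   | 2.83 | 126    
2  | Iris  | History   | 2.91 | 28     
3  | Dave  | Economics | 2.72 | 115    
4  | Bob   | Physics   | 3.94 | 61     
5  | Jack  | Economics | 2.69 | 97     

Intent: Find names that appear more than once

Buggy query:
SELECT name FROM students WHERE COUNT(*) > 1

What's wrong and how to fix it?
Bug: WHERE can't reference COUNT(*); aggregates are computed after WHERE

Fix: Group first, then use HAVING for the count condition

Corrected query:
SELECT name FROM students GROUP BY name HAVING COUNT(*) > 1

Result:
(no rows)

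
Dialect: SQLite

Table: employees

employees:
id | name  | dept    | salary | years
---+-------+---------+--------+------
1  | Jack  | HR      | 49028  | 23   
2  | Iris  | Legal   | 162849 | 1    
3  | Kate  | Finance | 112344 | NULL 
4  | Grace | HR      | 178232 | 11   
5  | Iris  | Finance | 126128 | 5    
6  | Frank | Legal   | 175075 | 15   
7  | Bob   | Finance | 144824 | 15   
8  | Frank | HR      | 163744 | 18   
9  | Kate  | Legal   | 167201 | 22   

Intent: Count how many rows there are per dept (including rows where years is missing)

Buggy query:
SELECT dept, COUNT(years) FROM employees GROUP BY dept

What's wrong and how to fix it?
Bug: COUNT(years) skips NULLs, so groups with missing years are undercounted

Fix: Replace COUNT(years) with COUNT(*)

Corrected query:
SELECT dept, COUNT(*) FROM employees GROUP BY dept

Result:
dept    | COUNT(*)
--------+---------
Finance | 3       
HR      | 3       
Legal   | 3       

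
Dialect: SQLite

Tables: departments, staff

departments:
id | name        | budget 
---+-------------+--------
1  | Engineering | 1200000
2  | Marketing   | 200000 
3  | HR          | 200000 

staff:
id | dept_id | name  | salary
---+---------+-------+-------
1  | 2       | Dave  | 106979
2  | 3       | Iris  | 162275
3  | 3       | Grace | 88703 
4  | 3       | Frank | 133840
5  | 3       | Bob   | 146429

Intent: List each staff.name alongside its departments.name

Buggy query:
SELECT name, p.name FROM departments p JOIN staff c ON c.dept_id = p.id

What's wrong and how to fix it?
Bug: 'name' exists in both joined tables, so the database can't tell which one is meant

Fix: Qualify the column with its table alias (c.name)

Corrected query:
SELECT c.name, p.name FROM departments p JOIN staff c ON c.dept_id = p.id

Result:
name  | name     
------+----------
Dave  | Marketing
Iris  | HR       
Grace | HR       
Frank | HR       
Bob   | HR       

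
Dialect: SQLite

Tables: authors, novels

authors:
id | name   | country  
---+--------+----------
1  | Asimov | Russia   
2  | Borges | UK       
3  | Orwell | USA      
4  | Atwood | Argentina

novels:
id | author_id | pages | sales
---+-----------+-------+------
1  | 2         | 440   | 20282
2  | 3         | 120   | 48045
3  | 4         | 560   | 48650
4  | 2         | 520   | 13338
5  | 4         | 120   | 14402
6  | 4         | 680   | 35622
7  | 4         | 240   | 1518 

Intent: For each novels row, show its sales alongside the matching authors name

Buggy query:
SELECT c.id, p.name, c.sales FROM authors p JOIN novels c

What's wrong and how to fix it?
Bug: Missing join condition: each novels row is matched to all authors rows instead of just its own

Fix: Specify the join condition linking the foreign key to the parent id

Corrected query:
SELECT c.id, p.name, c.sales FROM authors p JOIN novels c ON c.author_id = p.id

Result:
id | name   | sales
---+--------+------
1  | Borges | 20282
2  | Orwell | 48045
3  | Atwood | 48650
4  | Borges | 13338
5  | Atwood | 14402
6  | Atwood | 35622
7  | Atwood | 1518 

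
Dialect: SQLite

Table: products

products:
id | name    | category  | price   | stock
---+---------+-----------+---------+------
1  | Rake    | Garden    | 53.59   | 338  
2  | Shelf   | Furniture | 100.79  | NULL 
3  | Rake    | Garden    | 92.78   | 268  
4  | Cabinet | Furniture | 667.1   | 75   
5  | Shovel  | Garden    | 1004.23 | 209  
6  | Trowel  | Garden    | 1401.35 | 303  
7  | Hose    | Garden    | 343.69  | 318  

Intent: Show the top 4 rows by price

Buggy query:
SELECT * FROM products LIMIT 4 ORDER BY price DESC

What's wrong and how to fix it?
Bug: ORDER BY cannot follow LIMIT; LIMIT is the final clause

Fix: Sort with ORDER BY, then apply LIMIT

Corrected query:
SELECT * FROM products ORDER BY price DESC LIMIT 4

Result:
id | name    | category  | price   | stock
---+---------+-----------+---------+------
6  | Trowel  | Garden    | 1401.35 | 303  
5  | Shovel  | Garden    | 1004.23 | 209  
4  | Cabinet | Furniture | 667.1   | 75   
7  | Hose    | Garden    | 343.69  | 318  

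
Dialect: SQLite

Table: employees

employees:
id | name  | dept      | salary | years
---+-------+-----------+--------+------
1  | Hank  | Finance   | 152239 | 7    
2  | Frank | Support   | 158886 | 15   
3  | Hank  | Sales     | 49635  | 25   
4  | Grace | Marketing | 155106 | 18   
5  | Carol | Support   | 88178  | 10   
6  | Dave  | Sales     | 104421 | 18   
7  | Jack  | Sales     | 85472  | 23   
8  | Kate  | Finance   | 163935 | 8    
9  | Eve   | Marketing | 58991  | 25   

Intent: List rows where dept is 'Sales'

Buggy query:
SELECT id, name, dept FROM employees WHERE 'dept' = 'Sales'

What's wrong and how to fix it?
Bug: 'dept' in single quotes is a string literal, not the column; the comparison is literal-vs-literal and never true

Fix: Reference the column as dept without single quotes

Corrected query:
SELECT id, name, dept FROM employees WHERE dept = 'Sales'

Result:
id | name | dept 
---+------+------
3  | Hank | Sales
6  | Dave | Sales
7  | Jack | Sales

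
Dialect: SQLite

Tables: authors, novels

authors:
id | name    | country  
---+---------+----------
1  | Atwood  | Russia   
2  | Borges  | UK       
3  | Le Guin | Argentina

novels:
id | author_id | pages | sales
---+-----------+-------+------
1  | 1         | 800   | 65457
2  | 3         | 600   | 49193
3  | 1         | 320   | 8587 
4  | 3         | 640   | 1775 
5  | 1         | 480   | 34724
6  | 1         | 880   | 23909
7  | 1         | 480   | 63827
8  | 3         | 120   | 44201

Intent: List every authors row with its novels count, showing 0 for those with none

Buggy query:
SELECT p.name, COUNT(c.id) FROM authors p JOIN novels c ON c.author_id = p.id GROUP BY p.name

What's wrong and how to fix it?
Bug: INNER JOIN drops authors rows that have no matching novels rows

Fix: Use LEFT JOIN so parents without children still appear (COUNT(c.id) gives 0)

Corrected query:
SELECT p.name, COUNT(c.id) FROM authors p LEFT JOIN novels c ON c.author_id = p.id GROUP BY p.name

Result:
name    | COUNT(c.id)
--------+------------
Atwood  | 5          
Borges  | 0          
Le Guin | 3          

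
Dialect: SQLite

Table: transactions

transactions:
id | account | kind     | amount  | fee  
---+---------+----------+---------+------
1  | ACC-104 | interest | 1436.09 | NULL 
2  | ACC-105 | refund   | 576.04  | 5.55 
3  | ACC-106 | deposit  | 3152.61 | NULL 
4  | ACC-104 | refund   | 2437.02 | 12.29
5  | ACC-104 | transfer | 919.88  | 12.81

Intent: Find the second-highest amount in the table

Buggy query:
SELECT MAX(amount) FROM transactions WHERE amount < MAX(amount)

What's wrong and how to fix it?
Bug: MAX(amount) on the right of the comparison is an aggregate-in-WHERE error

Fix: Put the inner MAX in a scalar subquery

Corrected query:
SELECT MAX(amount) FROM transactions WHERE amount < (SELECT MAX(amount) FROM transactions)

Result:
MAX(amount)
-----------
2437.02    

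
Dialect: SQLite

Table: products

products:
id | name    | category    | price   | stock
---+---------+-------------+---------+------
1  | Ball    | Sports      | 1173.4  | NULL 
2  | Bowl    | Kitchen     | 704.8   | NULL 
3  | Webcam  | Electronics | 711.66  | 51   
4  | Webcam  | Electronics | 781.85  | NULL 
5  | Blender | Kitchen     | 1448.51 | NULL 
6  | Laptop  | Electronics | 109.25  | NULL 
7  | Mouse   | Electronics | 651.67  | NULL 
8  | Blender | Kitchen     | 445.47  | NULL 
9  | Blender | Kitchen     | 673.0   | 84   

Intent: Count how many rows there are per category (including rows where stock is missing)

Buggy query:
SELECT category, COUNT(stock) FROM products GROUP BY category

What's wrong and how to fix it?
Bug: COUNT(stock) skips NULLs, so groups with missing stock are undercounted

Fix: Replace COUNT(stock) with COUNT(*)

Corrected query:
SELECT category, COUNT(*) FROM products GROUP BY category

Result:
category    | COUNT(*)
------------+---------
Electronics | 4       
Kitchen     | 4       
Sports      | 1       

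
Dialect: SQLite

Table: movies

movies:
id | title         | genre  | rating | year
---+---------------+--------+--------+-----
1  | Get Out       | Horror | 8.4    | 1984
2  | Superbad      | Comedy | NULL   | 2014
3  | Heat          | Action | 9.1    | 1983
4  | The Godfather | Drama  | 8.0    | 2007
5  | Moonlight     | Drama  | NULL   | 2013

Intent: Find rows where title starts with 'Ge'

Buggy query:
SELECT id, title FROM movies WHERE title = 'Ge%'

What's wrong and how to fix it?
Bug: '=' compares the literal string including the % character; pattern matching needs LIKE

Fix: Use LIKE for wildcard pattern matching

Corrected query:
SELECT id, title FROM movies WHERE title LIKE 'Ge%'

Result:
id | title  
---+--------
1  | Get Out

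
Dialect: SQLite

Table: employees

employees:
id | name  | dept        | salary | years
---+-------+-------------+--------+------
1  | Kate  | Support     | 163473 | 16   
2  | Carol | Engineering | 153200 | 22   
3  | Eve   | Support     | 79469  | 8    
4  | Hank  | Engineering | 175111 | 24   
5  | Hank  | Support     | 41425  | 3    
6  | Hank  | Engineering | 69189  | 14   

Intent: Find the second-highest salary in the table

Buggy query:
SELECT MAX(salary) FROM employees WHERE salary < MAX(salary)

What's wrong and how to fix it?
Bug: MAX(salary) on the right of the comparison is an aggregate-in-WHERE error

Fix: Put the inner MAX in a scalar subquery

Corrected query:
SELECT MAX(salary) FROM employees WHERE salary < (SELECT MAX(salary) FROM employees)

Result:
MAX(salary)
-----------
163473     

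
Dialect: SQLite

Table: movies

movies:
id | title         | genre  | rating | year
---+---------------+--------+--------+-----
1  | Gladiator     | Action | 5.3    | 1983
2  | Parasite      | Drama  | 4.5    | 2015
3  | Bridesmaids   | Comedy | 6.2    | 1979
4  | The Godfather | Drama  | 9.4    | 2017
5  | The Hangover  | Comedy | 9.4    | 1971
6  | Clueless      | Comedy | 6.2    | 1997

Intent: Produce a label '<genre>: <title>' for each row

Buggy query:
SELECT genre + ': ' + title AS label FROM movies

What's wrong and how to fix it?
Bug: SQLite uses || for string concatenation; + coerces text to numbers (yielding 0)

Fix: Use the || operator for string concatenation

Corrected query:
SELECT genre || ': ' || title AS label FROM movies

Result:
label               
--------------------
Action: Gladiator   
Drama: Parasite     
Comedy: Bridesmaids 
Drama: The Godfather
Comedy: The Hangover
Comedy: Clueless    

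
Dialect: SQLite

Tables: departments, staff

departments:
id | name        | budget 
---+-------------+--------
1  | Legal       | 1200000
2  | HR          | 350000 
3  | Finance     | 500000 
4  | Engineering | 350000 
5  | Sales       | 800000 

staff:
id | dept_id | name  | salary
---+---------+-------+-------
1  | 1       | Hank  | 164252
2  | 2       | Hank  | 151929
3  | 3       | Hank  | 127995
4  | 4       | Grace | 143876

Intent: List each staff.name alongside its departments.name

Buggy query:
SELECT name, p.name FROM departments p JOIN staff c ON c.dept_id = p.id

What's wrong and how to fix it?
Bug: Both tables have a 'name' column; the unqualified reference is ambiguous

Fix: Qualify the column with its table alias (c.name)

Corrected query:
SELECT c.name, p.name FROM departments p JOIN staff c ON c.dept_id = p.id

Result:
name  | name       
------+------------
Hank  | Legal      
Hank  | HR         
Hank  | Finance    
Grace | Engineering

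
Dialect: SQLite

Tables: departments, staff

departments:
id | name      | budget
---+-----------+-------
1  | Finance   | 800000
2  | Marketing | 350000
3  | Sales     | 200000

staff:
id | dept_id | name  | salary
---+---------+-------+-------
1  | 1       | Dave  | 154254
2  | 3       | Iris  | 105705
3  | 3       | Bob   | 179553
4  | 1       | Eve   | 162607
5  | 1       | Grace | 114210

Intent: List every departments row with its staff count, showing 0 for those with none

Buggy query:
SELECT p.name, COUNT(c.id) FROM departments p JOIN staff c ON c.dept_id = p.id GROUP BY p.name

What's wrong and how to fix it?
Bug: An inner join excludes parents with zero children

Fix: Switch to LEFT JOIN to retain unmatched parent rows

Corrected query:
SELECT p.name, COUNT(c.id) FROM departments p LEFT JOIN staff c ON c.dept_id = p.id GROUP BY p.name

Result:
name      | COUNT(c.id)
----------+------------
Finance   | 3          
Marketing | 0          
Sales     | 2          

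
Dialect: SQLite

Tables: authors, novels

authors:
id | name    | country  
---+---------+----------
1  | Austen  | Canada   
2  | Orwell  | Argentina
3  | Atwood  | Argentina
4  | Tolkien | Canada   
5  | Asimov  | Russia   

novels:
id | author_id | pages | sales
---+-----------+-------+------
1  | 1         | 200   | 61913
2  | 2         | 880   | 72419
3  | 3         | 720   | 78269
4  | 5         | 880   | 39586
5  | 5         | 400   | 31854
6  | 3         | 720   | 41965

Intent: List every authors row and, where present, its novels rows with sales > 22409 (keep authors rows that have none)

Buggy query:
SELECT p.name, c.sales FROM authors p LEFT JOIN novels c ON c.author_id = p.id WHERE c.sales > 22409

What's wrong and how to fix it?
Bug: Filtering c.sales in WHERE discards the NULL rows produced by LEFT JOIN, turning it into an inner join

Fix: Move the right-table condition into the ON clause so unmatched parents are kept

Corrected query:
SELECT p.name, c.sales FROM authors p LEFT JOIN novels c ON c.author_id = p.id AND c.sales > 22409

Result:
name    | sales
--------+------
Austen  | 61913
Orwell  | 72419
Atwood  | 41965
Atwood  | 78269
Tolkien | NULL 
Asimov  | 31854
Asimov  | 39586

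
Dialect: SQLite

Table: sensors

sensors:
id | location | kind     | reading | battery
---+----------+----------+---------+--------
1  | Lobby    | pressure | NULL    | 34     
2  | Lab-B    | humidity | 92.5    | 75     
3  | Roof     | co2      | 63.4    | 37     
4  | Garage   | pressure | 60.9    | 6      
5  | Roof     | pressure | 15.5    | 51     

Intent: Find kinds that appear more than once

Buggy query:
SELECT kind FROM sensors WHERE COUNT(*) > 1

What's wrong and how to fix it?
Bug: WHERE can't reference COUNT(*); aggregates are computed after WHERE

Fix: Group first, then use HAVING for the count condition

Corrected query:
SELECT kind FROM sensors GROUP BY kind HAVING COUNT(*) > 1

Result:
kind    
--------
pressure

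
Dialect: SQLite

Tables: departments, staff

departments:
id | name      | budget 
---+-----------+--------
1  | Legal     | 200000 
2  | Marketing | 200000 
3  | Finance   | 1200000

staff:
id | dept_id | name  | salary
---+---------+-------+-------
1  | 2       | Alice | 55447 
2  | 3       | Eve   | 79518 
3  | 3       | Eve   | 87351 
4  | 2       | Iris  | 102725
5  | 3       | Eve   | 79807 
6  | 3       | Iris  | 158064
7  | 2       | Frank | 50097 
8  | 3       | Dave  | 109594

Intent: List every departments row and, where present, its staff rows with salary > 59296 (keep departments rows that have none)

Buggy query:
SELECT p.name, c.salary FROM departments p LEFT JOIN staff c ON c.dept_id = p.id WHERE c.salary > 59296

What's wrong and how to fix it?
Bug: A WHERE condition on the right-hand table after LEFT JOIN drops unmatched parents

Fix: Put 'c.salary > 59296' in the JOIN's ON clause instead of WHERE

Corrected query:
SELECT p.name, c.salary FROM departments p LEFT JOIN staff c ON c.dept_id = p.id AND c.salary > 59296

Result:
name      | salary
----------+-------
Legal     | NULL  
Marketing | 102725
Finance   | 79518 
Finance   | 79807 
Finance   | 87351 
Finance   | 109594
Finance   | 158064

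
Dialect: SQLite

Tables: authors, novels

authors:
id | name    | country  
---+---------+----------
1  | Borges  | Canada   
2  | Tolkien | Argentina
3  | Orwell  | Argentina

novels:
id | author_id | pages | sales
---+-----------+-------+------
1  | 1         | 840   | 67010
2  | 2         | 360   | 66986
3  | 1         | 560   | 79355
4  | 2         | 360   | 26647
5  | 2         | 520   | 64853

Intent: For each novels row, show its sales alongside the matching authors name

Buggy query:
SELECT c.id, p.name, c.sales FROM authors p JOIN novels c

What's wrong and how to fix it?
Bug: JOIN with no ON clause produces a cartesian product; every novels row pairs with every authors row

Fix: Add ON c.author_id = p.id to the JOIN

Corrected query:
SELECT c.id, p.name, c.sales FROM authors p JOIN novels c ON c.author_id = p.id

Result:
id | name    | sales
---+---------+------
1  | Borges  | 67010
2  | Tolkien | 66986
3  | Borges  | 79355
4  | Tolkien | 26647
5  | Tolkien | 64853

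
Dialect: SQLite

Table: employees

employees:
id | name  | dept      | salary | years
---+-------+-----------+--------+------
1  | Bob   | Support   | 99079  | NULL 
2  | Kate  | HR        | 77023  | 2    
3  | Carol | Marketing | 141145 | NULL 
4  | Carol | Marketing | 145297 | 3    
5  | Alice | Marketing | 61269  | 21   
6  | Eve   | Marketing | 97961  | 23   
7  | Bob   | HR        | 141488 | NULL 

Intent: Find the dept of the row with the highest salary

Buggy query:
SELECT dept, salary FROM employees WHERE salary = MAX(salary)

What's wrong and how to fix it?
Bug: MAX(salary) is an aggregate and cannot be used directly in WHERE

Fix: Use a subquery: WHERE salary = (SELECT MAX(salary) FROM employees)

Corrected query:
SELECT dept, salary FROM employees WHERE salary = (SELECT MAX(salary) FROM employees)

Result:
dept      | salary
----------+-------
Marketing | 145297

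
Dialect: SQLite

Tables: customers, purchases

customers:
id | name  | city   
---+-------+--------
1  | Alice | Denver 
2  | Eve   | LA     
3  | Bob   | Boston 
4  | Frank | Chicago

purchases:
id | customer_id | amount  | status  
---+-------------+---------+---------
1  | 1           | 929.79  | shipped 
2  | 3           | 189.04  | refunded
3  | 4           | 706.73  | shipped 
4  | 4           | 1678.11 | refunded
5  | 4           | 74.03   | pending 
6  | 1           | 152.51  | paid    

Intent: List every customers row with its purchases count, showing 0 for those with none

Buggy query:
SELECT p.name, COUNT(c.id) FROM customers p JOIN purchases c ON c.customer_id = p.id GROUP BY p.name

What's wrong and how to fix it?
Bug: An inner join excludes parents with zero children

Fix: Switch to LEFT JOIN to retain unmatched parent rows

Corrected query:
SELECT p.name, COUNT(c.id) FROM customers p LEFT JOIN purchases c ON c.customer_id = p.id GROUP BY p.name

Result:
name  | COUNT(c.id)
------+------------
Alice | 2          
Bob   | 1          
Eve   | 0          
Frank | 3          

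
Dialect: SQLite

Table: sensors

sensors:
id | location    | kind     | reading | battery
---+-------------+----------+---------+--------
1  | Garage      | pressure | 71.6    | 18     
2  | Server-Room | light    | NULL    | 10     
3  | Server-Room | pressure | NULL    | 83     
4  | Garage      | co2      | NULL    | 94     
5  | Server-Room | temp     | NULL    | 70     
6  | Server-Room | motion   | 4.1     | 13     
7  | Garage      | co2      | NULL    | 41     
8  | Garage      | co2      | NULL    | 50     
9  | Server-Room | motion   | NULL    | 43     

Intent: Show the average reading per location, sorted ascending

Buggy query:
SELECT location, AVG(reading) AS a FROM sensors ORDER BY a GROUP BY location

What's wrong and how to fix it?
Bug: ORDER BY appears before GROUP BY; SQL clause order requires GROUP BY first

Fix: Reorder: SELECT … FROM … GROUP BY … ORDER BY …

Corrected query:
SELECT location, AVG(reading) AS a FROM sensors GROUP BY location ORDER BY a

Result:
location    | a   
------------+-----
Server-Room | 4.1 
Garage      | 71.6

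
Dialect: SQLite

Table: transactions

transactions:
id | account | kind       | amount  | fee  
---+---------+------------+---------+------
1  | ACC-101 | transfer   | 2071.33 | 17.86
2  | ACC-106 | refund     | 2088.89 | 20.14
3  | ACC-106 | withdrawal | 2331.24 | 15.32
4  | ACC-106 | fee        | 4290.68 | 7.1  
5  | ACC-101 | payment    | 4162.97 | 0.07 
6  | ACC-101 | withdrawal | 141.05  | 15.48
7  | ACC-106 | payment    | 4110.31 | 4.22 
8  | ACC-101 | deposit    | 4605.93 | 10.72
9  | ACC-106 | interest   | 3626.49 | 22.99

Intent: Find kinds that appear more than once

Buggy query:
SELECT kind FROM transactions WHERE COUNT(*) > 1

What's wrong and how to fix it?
Bug: WHERE can't reference COUNT(*); aggregates are computed after WHERE

Fix: GROUP BY kind, then filter groups with HAVING COUNT(*) > 1

Corrected query:
SELECT kind FROM transactions GROUP BY kind HAVING COUNT(*) > 1

Result:
kind      
----------
payment   
withdrawal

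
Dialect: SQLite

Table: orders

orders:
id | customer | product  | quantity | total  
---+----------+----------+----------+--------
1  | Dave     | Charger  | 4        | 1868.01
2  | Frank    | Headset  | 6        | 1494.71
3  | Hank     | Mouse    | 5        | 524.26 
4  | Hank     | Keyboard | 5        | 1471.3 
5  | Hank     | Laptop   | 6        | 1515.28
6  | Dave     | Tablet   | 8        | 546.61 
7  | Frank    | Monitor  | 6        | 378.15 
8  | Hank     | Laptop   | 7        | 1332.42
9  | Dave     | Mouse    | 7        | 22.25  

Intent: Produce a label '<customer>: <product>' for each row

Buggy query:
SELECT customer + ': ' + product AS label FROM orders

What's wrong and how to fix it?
Bug: SQLite uses || for string concatenation; + coerces text to numbers (yielding 0)

Fix: Use the || operator for string concatenation

Corrected query:
SELECT customer || ': ' || product AS label FROM orders

Result:
label         
--------------
Dave: Charger 
Frank: Headset
Hank: Mouse   
Hank: Keyboard
Hank: Laptop  
Dave: Tablet  
Frank: Monitor
Hank: Laptop  
Dave: Mouse   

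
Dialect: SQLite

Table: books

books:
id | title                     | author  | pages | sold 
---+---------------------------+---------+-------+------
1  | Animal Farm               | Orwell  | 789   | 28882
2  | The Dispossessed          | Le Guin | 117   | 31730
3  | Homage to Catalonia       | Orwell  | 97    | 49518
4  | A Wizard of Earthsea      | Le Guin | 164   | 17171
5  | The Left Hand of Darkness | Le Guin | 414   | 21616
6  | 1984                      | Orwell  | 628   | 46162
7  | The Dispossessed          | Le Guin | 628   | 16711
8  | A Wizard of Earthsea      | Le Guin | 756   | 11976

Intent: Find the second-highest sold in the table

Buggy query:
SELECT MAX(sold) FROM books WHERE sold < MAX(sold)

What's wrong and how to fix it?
Bug: MAX(sold) on the right of the comparison is an aggregate-in-WHERE error

Fix: Compute the overall MAX in a subquery, then take MAX of rows below it

Corrected query:
SELECT MAX(sold) FROM books WHERE sold < (SELECT MAX(sold) FROM books)

Result:
MAX(sold)
---------
46162    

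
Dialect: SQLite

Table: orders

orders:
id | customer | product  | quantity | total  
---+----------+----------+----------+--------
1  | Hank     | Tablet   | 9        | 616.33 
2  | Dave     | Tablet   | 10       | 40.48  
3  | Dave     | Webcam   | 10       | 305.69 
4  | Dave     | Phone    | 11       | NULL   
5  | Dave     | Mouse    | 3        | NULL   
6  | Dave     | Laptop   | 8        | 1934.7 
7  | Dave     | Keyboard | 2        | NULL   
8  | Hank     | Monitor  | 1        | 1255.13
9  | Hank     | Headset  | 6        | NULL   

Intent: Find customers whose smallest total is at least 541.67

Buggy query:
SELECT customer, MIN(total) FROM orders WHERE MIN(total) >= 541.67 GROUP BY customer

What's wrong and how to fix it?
Bug: MIN() in WHERE is a misuse of aggregate

Fix: Use HAVING for the per-group MIN condition

Corrected query:
SELECT customer, MIN(total) FROM orders GROUP BY customer HAVING MIN(total) >= 541.67

Result:
customer | MIN(total)
---------+-----------
Hank     | 616.33    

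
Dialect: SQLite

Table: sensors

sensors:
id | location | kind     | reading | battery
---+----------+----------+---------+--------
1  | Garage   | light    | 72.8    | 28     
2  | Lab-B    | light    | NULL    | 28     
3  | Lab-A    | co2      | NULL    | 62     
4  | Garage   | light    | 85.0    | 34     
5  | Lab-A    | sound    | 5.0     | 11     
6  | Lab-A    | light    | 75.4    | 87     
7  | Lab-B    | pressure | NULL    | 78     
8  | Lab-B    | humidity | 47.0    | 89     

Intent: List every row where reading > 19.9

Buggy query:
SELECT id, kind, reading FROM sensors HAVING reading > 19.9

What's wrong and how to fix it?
Bug: This is a non-aggregate query (no GROUP BY, no aggregates), so in SQLite the HAVING clause is invalid here; a row-level condition belongs in WHERE

Fix: Replace HAVING with WHERE since the condition applies to individual rows

Corrected query:
SELECT id, kind, reading FROM sensors WHERE reading > 19.9

Result:
id | kind     | reading
---+----------+--------
1  | light    | 72.8   
4  | light    | 85     
6  | light    | 75.4   
8  | humidity | 47     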